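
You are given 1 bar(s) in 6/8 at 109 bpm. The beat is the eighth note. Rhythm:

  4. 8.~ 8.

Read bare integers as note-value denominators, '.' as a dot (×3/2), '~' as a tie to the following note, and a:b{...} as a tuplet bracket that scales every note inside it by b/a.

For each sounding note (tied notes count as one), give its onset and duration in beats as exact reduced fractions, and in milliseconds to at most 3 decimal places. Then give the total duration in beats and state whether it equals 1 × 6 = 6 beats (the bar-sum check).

1) 0.0ms=0b +1651.376ms=3b
2) 1651.376ms=3b +1651.376ms=3b
Σ=6b of 6 (109bpm 6/8) — PASS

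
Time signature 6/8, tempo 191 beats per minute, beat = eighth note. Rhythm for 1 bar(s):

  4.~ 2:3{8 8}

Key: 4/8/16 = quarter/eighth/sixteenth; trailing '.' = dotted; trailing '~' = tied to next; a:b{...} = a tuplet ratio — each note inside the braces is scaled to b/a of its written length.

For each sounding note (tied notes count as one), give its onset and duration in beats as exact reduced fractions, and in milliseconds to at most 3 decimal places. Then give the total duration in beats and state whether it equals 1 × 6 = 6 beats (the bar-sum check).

1) 0.0ms=0b +1413.613ms=9/2b
2) 1413.613ms=9/2b +471.204ms=3/2b
Σ=6b of 6 (191bpm 6/8) — PASS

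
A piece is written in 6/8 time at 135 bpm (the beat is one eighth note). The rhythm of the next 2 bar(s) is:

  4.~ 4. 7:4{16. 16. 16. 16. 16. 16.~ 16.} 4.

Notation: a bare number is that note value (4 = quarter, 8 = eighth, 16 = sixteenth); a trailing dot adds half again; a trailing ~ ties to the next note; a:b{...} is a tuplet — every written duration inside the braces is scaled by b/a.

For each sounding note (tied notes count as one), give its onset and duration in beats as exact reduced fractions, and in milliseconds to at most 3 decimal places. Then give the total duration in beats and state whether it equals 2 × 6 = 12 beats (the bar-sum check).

1) 0.0ms=0b +2666.667ms=6b
2) 2666.667ms=6b +190.476ms=3/7b
3) 2857.143ms=45/7b +190.476ms=3/7b
4) 3047.619ms=48/7b +190.476ms=3/7b
5) 3238.095ms=51/7b +190.476ms=3/7b
6) 3428.571ms=54/7b +190.476ms=3/7b
7) 3619.048ms=57/7b +380.952ms=6/7b
8) 4000.0ms=9b +1333.333ms=3b
Σ=12b of 12 (135bpm 6/8) — PASS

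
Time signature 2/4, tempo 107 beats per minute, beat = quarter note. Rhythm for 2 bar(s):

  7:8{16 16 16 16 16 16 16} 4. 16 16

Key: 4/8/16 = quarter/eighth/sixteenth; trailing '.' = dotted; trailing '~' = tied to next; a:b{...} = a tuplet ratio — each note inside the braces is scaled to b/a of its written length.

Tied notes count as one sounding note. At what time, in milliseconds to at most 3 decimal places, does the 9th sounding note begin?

1. 0.0ms @ 0 + 160.214ms (2/7)
2. 160.214ms @ 2/7 + 160.214ms (2/7)
3. 320.427ms @ 4/7 + 160.214ms (2/7)
4. 480.641ms @ 6/7 + 160.214ms (2/7)
5. 640.854ms @ 8/7 + 160.214ms (2/7)
6. 801.068ms @ 10/7 + 160.214ms (2/7)
7. 961.282ms @ 12/7 + 160.214ms (2/7)
8. 1121.495ms @ 2 + 841.121ms (3/2)
9. 1962.617ms @ 7/2 + 140.187ms (1/4)
10. 2102.804ms @ 15/4 + 140.187ms (1/4)

note 9 onset = 7/2b = 1962.617ms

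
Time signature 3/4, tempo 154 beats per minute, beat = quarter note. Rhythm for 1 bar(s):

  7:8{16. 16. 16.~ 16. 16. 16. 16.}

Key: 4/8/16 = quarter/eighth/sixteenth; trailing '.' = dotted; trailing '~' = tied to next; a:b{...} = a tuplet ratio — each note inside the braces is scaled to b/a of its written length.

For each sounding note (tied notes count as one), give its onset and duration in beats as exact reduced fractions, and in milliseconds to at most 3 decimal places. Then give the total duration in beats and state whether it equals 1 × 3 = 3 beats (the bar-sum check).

1) 0.0ms=0b +166.976ms=3/7b
2) 166.976ms=3/7b +166.976ms=3/7b
3) 333.952ms=6/7b +333.952ms=6/7b
4) 667.904ms=12/7b +166.976ms=3/7b
5) 834.879ms=15/7b +166.976ms=3/7b
6) 1001.855ms=18/7b +166.976ms=3/7b
Σ=3b of 3 (154bpm 3/4) — PASS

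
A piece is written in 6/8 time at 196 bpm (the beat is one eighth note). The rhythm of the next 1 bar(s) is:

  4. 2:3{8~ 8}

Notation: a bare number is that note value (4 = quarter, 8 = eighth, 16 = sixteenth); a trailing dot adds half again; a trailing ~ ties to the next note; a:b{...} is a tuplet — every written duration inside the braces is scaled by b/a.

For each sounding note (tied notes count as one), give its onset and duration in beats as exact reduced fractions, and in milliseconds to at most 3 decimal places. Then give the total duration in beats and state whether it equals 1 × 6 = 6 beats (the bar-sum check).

1) 0.0ms=0b +918.367ms=3b
2) 918.367ms=3b +918.367ms=3b
Σ=6b of 6 (196bpm 6/8) — PASS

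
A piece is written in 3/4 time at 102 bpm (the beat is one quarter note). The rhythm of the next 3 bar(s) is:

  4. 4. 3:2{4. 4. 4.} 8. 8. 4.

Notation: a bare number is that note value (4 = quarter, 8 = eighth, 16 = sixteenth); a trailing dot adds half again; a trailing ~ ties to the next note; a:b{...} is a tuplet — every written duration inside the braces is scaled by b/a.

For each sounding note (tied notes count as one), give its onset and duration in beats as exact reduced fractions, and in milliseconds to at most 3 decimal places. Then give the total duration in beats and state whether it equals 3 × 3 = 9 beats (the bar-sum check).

1) 0.0ms=0b +882.353ms=3/2b
2) 882.353ms=3/2b +882.353ms=3/2b
3) 1764.706ms=3b +588.235ms=1b
4) 2352.941ms=4b +588.235ms=1b
5) 2941.176ms=5b +588.235ms=1b
6) 3529.412ms=6b +441.176ms=3/4b
7) 3970.588ms=27/4b +441.176ms=3/4b
8) 4411.765ms=15/2b +882.353ms=3/2b
Σ=9b of 9 (102bpm 3/4) — PASS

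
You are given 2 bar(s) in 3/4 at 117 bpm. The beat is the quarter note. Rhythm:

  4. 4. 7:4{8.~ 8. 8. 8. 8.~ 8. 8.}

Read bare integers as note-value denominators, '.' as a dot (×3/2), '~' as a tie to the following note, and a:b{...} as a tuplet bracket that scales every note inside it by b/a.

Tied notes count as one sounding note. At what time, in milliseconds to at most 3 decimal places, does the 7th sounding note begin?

1. 0.0ms @ 0 + 769.231ms (3/2)
2. 769.231ms @ 3/2 + 769.231ms (3/2)
3. 1538.462ms @ 3 + 439.56ms (6/7)
4. 1978.022ms @ 27/7 + 219.78ms (3/7)
5. 2197.802ms @ 30/7 + 219.78ms (3/7)
6. 2417.582ms @ 33/7 + 439.56ms (6/7)
7. 2857.143ms @ 39/7 + 219.78ms (3/7)

note 7 onset = 39/7b = 2857.143ms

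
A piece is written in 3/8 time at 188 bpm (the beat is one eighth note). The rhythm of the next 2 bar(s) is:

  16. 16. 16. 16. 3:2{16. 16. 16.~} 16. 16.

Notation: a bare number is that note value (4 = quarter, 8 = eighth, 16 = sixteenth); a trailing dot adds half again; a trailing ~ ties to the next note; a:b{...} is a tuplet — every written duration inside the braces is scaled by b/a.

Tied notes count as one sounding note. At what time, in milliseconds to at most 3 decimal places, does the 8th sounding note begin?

1. 0.0ms @ 0 + 239.362ms (3/4)
2. 239.362ms @ 3/4 + 239.362ms (3/4)
3. 478.723ms @ 3/2 + 239.362ms (3/4)
4. 718.085ms @ 9/4 + 239.362ms (3/4)
5. 957.447ms @ 3 + 159.574ms (1/2)
6. 1117.021ms @ 7/2 + 159.574ms (1/2)
7. 1276.596ms @ 4 + 398.936ms (5/4)
8. 1675.532ms @ 21/4 + 239.362ms (3/4)

note 8 onset = 21/4b = 1675.532ms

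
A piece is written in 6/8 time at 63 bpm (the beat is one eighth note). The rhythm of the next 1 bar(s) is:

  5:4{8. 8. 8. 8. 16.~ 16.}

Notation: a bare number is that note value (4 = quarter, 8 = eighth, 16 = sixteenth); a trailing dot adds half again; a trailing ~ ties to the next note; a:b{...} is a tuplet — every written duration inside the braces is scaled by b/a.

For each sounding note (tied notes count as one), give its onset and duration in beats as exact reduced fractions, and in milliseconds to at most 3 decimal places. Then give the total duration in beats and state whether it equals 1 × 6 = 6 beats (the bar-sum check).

1) 0.0ms=0b +1142.857ms=6/5b
2) 1142.857ms=6/5b +1142.857ms=6/5b
3) 2285.714ms=12/5b +1142.857ms=6/5b
4) 3428.571ms=18/5b +1142.857ms=6/5b
5) 4571.429ms=24/5b +1142.857ms=6/5b
Σ=6b of 6 (63bpm 6/8) — PASS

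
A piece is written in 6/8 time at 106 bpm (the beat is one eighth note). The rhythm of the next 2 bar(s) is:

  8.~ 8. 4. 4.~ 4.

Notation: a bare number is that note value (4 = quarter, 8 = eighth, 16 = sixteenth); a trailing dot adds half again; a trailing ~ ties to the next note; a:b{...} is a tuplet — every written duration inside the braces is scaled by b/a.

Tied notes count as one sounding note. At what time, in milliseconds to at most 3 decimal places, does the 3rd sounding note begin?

1. 0.0ms @ 0 + 1698.113ms (3)
2. 1698.113ms @ 3 + 1698.113ms (3)
3. 3396.226ms @ 6 + 3396.226ms (6)

note 3 onset = 6b = 3396.226ms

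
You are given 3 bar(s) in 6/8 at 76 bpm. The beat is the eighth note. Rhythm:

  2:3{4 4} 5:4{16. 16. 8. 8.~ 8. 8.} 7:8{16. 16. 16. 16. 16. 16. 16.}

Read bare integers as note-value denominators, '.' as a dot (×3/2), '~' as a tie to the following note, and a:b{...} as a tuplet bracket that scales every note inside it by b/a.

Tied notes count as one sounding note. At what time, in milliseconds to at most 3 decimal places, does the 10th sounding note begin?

1. 0.0ms @ 0 + 2368.421ms (3)
2. 2368.421ms @ 3 + 2368.421ms (3)
3. 4736.842ms @ 6 + 473.684ms (3/5)
4. 5210.526ms @ 33/5 + 473.684ms (3/5)
5. 5684.211ms @ 36/5 + 947.368ms (6/5)
6. 6631.579ms @ 42/5 + 1894.737ms (12/5)
7. 8526.316ms @ 54/5 + 947.368ms (6/5)
8. 9473.684ms @ 12 + 676.692ms (6/7)
9. 10150.376ms @ 90/7 + 676.692ms (6/7)
10. 10827.068ms @ 96/7 + 676.692ms (6/7)
11. 11503.759ms @ 102/7 + 676.692ms (6/7)
12. 12180.451ms @ 108/7 + 676.692ms (6/7)
13. 12857.143ms @ 114/7 + 676.692ms (6/7)
14. 13533.835ms @ 120/7 + 676.692ms (6/7)

note 10 onset = 96/7b = 10827.068ms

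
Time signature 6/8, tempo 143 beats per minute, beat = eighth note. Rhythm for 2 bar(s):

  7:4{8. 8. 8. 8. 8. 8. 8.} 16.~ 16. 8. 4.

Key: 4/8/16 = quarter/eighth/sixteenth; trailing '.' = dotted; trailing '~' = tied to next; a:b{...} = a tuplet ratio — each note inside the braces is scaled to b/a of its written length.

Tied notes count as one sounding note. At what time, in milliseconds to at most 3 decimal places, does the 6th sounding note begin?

1. 0.0ms @ 0 + 359.64ms (6/7)
2. 359.64ms @ 6/7 + 359.64ms (6/7)
3. 719.281ms @ 12/7 + 359.64ms (6/7)
4. 1078.921ms @ 18/7 + 359.64ms (6/7)
5. 1438.561ms @ 24/7 + 359.64ms (6/7)
6. 1798.202ms @ 30/7 + 359.64ms (6/7)
7. 2157.842ms @ 36/7 + 359.64ms (6/7)
8. 2517.483ms @ 6 + 629.371ms (3/2)
9. 3146.853ms @ 15/2 + 629.371ms (3/2)
10. 3776.224ms @ 9 + 1258.741ms (3)

note 6 onset = 30/7b = 1798.202ms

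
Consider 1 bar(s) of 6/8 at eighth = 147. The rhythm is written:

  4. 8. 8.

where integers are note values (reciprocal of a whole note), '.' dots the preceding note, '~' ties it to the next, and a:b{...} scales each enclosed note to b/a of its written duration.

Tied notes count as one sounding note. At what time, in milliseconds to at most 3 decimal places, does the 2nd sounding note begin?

note 2 onset = 3b = 1224.49ms

1. 0.0ms @ 0 + 1224.49ms (3)
2. 1224.49ms @ 3 + 612.245ms (3/2)
3. 1836.735ms @ 9/2 + 612.245ms (3/2)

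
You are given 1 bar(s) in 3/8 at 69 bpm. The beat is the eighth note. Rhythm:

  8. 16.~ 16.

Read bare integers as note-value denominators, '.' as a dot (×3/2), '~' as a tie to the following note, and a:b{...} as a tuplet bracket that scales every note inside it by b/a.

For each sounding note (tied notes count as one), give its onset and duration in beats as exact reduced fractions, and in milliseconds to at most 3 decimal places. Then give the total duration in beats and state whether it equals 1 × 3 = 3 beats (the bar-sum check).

1) 0.0ms=0b +1304.348ms=3/2b
2) 1304.348ms=3/2b +1304.348ms=3/2b
Σ=3b of 3 (69bpm 3/8) — PASS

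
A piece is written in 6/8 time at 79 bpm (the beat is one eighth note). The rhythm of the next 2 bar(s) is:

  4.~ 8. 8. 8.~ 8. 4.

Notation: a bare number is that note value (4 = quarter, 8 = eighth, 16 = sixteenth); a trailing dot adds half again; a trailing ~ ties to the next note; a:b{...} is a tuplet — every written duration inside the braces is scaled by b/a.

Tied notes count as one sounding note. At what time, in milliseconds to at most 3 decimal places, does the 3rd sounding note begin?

note 3 onset = 6b = 4556.962ms

1. 0.0ms @ 0 + 3417.722ms (9/2)
2. 3417.722ms @ 9/2 + 1139.241ms (3/2)
3. 4556.962ms @ 6 + 2278.481ms (3)
4. 6835.443ms @ 9 + 2278.481ms (3)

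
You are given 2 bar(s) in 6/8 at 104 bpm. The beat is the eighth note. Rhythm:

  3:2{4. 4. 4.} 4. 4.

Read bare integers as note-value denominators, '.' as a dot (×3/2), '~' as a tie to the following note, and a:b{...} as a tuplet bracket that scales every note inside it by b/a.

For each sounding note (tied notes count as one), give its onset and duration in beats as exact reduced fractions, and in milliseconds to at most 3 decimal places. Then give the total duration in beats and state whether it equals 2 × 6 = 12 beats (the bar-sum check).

1) 0.0ms=0b +1153.846ms=2b
2) 1153.846ms=2b +1153.846ms=2b
3) 2307.692ms=4b +1153.846ms=2b
4) 3461.538ms=6b +1730.769ms=3b
5) 5192.308ms=9b +1730.769ms=3b
Σ=12b of 12 (104bpm 6/8) — PASS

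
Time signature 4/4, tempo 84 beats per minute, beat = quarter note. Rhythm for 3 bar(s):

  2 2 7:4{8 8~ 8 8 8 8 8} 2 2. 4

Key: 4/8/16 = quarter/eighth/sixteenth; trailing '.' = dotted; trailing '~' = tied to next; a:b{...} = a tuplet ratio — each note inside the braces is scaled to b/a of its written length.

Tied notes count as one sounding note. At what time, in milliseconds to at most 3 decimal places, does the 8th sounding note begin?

1. 0.0ms @ 0 + 1428.571ms (2)
2. 1428.571ms @ 2 + 1428.571ms (2)
3. 2857.143ms @ 4 + 204.082ms (2/7)
4. 3061.224ms @ 30/7 + 408.163ms (4/7)
5. 3469.388ms @ 34/7 + 204.082ms (2/7)
6. 3673.469ms @ 36/7 + 204.082ms (2/7)
7. 3877.551ms @ 38/7 + 204.082ms (2/7)
8. 4081.633ms @ 40/7 + 204.082ms (2/7)
9. 4285.714ms @ 6 + 1428.571ms (2)
10. 5714.286ms @ 8 + 2142.857ms (3)
11. 7857.143ms @ 11 + 714.286ms (1)

note 8 onset = 40/7b = 4081.633ms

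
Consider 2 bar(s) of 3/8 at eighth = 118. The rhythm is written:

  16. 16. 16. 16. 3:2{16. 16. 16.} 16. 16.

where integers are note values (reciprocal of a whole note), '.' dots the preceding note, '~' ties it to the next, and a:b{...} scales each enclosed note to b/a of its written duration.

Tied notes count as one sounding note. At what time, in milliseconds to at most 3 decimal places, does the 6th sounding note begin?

note 6 onset = 7/2b = 1779.661ms

1. 0.0ms @ 0 + 381.356ms (3/4)
2. 381.356ms @ 3/4 + 381.356ms (3/4)
3. 762.712ms @ 3/2 + 381.356ms (3/4)
4. 1144.068ms @ 9/4 + 381.356ms (3/4)
5. 1525.424ms @ 3 + 254.237ms (1/2)
6. 1779.661ms @ 7/2 + 254.237ms (1/2)
7. 2033.898ms @ 4 + 254.237ms (1/2)
8. 2288.136ms @ 9/2 + 381.356ms (3/4)
9. 2669.492ms @ 21/4 + 381.356ms (3/4)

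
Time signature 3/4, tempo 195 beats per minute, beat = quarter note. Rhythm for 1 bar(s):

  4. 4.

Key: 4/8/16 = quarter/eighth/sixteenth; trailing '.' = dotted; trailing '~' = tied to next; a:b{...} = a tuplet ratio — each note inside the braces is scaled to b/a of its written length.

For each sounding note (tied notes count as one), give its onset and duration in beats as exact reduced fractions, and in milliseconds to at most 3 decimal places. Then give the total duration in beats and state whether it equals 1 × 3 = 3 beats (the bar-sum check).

1) 0.0ms=0b +461.538ms=3/2b
2) 461.538ms=3/2b +461.538ms=3/2b
Σ=3b of 3 (195bpm 3/4) — PASS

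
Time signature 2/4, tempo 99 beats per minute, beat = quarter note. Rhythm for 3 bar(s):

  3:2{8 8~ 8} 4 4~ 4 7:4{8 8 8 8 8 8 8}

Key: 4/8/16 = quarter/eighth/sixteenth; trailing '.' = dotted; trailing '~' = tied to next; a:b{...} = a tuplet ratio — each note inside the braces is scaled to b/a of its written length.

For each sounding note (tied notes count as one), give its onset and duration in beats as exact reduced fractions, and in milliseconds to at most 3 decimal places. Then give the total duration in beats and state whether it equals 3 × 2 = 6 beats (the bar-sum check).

1) 0.0ms=0b +202.02ms=1/3b
2) 202.02ms=1/3b +404.04ms=2/3b
3) 606.061ms=1b +606.061ms=1b
4) 1212.121ms=2b +1212.121ms=2b
5) 2424.242ms=4b +173.16ms=2/7b
6) 2597.403ms=30/7b +173.16ms=2/7b
7) 2770.563ms=32/7b +173.16ms=2/7b
8) 2943.723ms=34/7b +173.16ms=2/7b
9) 3116.883ms=36/7b +173.16ms=2/7b
10) 3290.043ms=38/7b +173.16ms=2/7b
11) 3463.203ms=40/7b +173.16ms=2/7b
Σ=6b of 6 (99bpm 2/4) — PASS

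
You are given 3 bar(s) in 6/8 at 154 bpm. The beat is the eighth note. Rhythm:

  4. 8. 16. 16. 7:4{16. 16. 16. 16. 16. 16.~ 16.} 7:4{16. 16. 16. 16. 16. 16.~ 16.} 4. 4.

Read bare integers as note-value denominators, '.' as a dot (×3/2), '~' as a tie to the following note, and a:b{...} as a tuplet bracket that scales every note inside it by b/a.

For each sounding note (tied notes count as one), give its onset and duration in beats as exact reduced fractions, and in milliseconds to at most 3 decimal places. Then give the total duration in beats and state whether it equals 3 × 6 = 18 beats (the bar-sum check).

1) 0.0ms=0b +1168.831ms=3b
2) 1168.831ms=3b +584.416ms=3/2b
3) 1753.247ms=9/2b +292.208ms=3/4b
4) 2045.455ms=21/4b +292.208ms=3/4b
5) 2337.662ms=6b +166.976ms=3/7b
6) 2504.638ms=45/7b +166.976ms=3/7b
7) 2671.614ms=48/7b +166.976ms=3/7b
8) 2838.59ms=51/7b +166.976ms=3/7b
9) 3005.566ms=54/7b +166.976ms=3/7b
10) 3172.542ms=57/7b +333.952ms=6/7b
11) 3506.494ms=9b +166.976ms=3/7b
12) 3673.469ms=66/7b +166.976ms=3/7b
13) 3840.445ms=69/7b +166.976ms=3/7b
14) 4007.421ms=72/7b +166.976ms=3/7b
15) 4174.397ms=75/7b +166.976ms=3/7b
16) 4341.373ms=78/7b +333.952ms=6/7b
17) 4675.325ms=12b +1168.831ms=3b
18) 5844.156ms=15b +1168.831ms=3b
Σ=18b of 18 (154bpm 6/8) — PASS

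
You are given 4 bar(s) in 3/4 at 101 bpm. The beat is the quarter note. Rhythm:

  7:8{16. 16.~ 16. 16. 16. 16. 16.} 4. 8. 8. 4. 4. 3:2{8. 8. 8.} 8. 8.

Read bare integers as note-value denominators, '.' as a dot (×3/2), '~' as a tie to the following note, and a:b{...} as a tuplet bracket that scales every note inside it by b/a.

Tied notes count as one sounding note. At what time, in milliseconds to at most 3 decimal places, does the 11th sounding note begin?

note 11 onset = 15/2b = 4455.446ms

1. 0.0ms @ 0 + 254.597ms (3/7)
2. 254.597ms @ 3/7 + 509.194ms (6/7)
3. 763.791ms @ 9/7 + 254.597ms (3/7)
4. 1018.388ms @ 12/7 + 254.597ms (3/7)
5. 1272.984ms @ 15/7 + 254.597ms (3/7)
6. 1527.581ms @ 18/7 + 254.597ms (3/7)
7. 1782.178ms @ 3 + 891.089ms (3/2)
8. 2673.267ms @ 9/2 + 445.545ms (3/4)
9. 3118.812ms @ 21/4 + 445.545ms (3/4)
10. 3564.356ms @ 6 + 891.089ms (3/2)
11. 4455.446ms @ 15/2 + 891.089ms (3/2)
12. 5346.535ms @ 9 + 297.03ms (1/2)
13. 5643.564ms @ 19/2 + 297.03ms (1/2)
14. 5940.594ms @ 10 + 297.03ms (1/2)
15. 6237.624ms @ 21/2 + 445.545ms (3/4)
16. 6683.168ms @ 45/4 + 445.545ms (3/4)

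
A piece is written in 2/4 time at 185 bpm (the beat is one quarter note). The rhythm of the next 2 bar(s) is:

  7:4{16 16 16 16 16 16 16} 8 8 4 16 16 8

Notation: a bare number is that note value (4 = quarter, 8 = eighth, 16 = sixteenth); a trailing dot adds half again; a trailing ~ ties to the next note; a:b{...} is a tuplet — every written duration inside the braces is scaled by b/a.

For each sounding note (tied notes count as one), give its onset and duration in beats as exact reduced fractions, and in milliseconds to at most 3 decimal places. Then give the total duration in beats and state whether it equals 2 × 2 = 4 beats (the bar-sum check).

1) 0.0ms=0b +46.332ms=1/7b
2) 46.332ms=1/7b +46.332ms=1/7b
3) 92.664ms=2/7b +46.332ms=1/7b
4) 138.996ms=3/7b +46.332ms=1/7b
5) 185.328ms=4/7b +46.332ms=1/7b
6) 231.66ms=5/7b +46.332ms=1/7b
7) 277.992ms=6/7b +46.332ms=1/7b
8) 324.324ms=1b +162.162ms=1/2b
9) 486.486ms=3/2b +162.162ms=1/2b
10) 648.649ms=2b +324.324ms=1b
11) 972.973ms=3b +81.081ms=1/4b
12) 1054.054ms=13/4b +81.081ms=1/4b
13) 1135.135ms=7/2b +162.162ms=1/2b
Σ=4b of 4 (185bpm 2/4) — PASS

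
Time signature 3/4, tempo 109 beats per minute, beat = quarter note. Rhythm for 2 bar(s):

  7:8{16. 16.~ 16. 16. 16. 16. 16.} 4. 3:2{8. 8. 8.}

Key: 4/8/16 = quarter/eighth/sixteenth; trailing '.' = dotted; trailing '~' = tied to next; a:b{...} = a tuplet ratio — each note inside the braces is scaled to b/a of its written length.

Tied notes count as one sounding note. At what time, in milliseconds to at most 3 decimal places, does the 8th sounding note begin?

1. 0.0ms @ 0 + 235.911ms (3/7)
2. 235.911ms @ 3/7 + 471.822ms (6/7)
3. 707.733ms @ 9/7 + 235.911ms (3/7)
4. 943.644ms @ 12/7 + 235.911ms (3/7)
5. 1179.554ms @ 15/7 + 235.911ms (3/7)
6. 1415.465ms @ 18/7 + 235.911ms (3/7)
7. 1651.376ms @ 3 + 825.688ms (3/2)
8. 2477.064ms @ 9/2 + 275.229ms (1/2)
9. 2752.294ms @ 5 + 275.229ms (1/2)
10. 3027.523ms @ 11/2 + 275.229ms (1/2)

note 8 onset = 9/2b = 2477.064ms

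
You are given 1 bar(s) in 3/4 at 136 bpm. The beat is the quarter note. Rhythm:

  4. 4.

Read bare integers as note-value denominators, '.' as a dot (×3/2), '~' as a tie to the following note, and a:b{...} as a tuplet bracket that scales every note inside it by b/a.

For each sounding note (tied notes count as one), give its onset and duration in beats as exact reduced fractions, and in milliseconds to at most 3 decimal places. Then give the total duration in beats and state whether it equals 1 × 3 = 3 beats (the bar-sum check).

1) 0.0ms=0b +661.765ms=3/2b
2) 661.765ms=3/2b +661.765ms=3/2b
Σ=3b of 3 (136bpm 3/4) — PASS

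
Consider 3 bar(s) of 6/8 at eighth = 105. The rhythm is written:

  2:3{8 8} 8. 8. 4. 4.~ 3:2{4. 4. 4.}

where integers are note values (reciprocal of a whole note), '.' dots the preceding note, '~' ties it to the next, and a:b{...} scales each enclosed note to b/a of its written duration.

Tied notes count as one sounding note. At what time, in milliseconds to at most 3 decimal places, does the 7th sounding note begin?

1. 0.0ms @ 0 + 857.143ms (3/2)
2. 857.143ms @ 3/2 + 857.143ms (3/2)
3. 1714.286ms @ 3 + 857.143ms (3/2)
4. 2571.429ms @ 9/2 + 857.143ms (3/2)
5. 3428.571ms @ 6 + 1714.286ms (3)
6. 5142.857ms @ 9 + 2857.143ms (5)
7. 8000.0ms @ 14 + 1142.857ms (2)
8. 9142.857ms @ 16 + 1142.857ms (2)

note 7 onset = 14b = 8000.0ms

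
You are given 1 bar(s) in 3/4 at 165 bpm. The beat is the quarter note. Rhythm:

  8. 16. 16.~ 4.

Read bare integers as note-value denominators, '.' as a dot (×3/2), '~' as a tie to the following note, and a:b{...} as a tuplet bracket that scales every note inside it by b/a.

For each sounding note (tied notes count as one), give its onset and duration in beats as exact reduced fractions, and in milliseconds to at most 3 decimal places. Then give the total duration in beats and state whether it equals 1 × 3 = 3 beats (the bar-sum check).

1) 0.0ms=0b +272.727ms=3/4b
2) 272.727ms=3/4b +136.364ms=3/8b
3) 409.091ms=9/8b +681.818ms=15/8b
Σ=3b of 3 (165bpm 3/4) — PASS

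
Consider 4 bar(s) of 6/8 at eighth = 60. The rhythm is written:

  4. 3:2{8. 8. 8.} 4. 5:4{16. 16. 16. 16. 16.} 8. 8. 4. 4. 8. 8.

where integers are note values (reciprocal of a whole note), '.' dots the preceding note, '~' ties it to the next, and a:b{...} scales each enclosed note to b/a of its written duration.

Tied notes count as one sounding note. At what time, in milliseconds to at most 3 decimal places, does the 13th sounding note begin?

note 13 onset = 15b = 15000.0ms

1. 0.0ms @ 0 + 3000.0ms (3)
2. 3000.0ms @ 3 + 1000.0ms (1)
3. 4000.0ms @ 4 + 1000.0ms (1)
4. 5000.0ms @ 5 + 1000.0ms (1)
5. 6000.0ms @ 6 + 3000.0ms (3)
6. 9000.0ms @ 9 + 600.0ms (3/5)
7. 9600.0ms @ 48/5 + 600.0ms (3/5)
8. 10200.0ms @ 51/5 + 600.0ms (3/5)
9. 10800.0ms @ 54/5 + 600.0ms (3/5)
10. 11400.0ms @ 57/5 + 600.0ms (3/5)
11. 12000.0ms @ 12 + 1500.0ms (3/2)
12. 13500.0ms @ 27/2 + 1500.0ms (3/2)
13. 15000.0ms @ 15 + 3000.0ms (3)
14. 18000.0ms @ 18 + 3000.0ms (3)
15. 21000.0ms @ 21 + 1500.0ms (3/2)
16. 22500.0ms @ 45/2 + 1500.0ms (3/2)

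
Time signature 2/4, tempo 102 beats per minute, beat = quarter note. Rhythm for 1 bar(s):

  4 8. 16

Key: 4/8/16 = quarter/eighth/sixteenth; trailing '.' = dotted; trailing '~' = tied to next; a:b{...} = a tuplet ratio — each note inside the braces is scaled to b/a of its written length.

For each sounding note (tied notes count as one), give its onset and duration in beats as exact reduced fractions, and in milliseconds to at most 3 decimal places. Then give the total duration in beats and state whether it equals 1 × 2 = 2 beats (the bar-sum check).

1) 0.0ms=0b +588.235ms=1b
2) 588.235ms=1b +441.176ms=3/4b
3) 1029.412ms=7/4b +147.059ms=1/4b
Σ=2b of 2 (102bpm 2/4) — PASS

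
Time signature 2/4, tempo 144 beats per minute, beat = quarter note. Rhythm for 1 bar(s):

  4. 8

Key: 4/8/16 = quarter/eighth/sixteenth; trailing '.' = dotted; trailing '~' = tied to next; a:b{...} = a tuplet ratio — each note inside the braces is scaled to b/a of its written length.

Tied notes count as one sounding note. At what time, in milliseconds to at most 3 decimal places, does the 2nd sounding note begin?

1. 0.0ms @ 0 + 625.0ms (3/2)
2. 625.0ms @ 3/2 + 208.333ms (1/2)

note 2 onset = 3/2b = 625.0ms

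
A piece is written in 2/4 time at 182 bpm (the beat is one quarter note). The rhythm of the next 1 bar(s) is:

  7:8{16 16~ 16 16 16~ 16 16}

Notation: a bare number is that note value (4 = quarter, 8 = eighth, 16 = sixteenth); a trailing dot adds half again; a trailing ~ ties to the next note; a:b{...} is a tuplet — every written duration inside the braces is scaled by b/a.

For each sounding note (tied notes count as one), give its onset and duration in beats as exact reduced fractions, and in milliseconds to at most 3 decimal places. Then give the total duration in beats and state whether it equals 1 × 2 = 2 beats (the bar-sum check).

1) 0.0ms=0b +94.192ms=2/7b
2) 94.192ms=2/7b +188.383ms=4/7b
3) 282.575ms=6/7b +94.192ms=2/7b
4) 376.766ms=8/7b +188.383ms=4/7b
5) 565.149ms=12/7b +94.192ms=2/7b
Σ=2b of 2 (182bpm 2/4) — PASS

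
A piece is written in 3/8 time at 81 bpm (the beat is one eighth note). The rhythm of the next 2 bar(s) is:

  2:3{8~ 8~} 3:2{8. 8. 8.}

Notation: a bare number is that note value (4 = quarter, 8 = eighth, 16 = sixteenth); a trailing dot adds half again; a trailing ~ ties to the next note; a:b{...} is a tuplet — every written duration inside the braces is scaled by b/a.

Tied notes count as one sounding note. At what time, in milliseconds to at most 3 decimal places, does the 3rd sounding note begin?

note 3 onset = 5b = 3703.704ms

1. 0.0ms @ 0 + 2962.963ms (4)
2. 2962.963ms @ 4 + 740.741ms (1)
3. 3703.704ms @ 5 + 740.741ms (1)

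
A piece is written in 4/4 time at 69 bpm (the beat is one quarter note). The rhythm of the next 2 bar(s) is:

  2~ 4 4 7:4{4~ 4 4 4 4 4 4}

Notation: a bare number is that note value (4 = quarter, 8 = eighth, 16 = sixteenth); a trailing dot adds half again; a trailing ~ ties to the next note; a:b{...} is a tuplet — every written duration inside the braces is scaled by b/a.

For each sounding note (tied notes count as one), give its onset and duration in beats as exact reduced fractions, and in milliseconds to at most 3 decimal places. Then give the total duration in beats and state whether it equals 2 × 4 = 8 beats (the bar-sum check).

1) 0.0ms=0b +2608.696ms=3b
2) 2608.696ms=3b +869.565ms=1b
3) 3478.261ms=4b +993.789ms=8/7b
4) 4472.05ms=36/7b +496.894ms=4/7b
5) 4968.944ms=40/7b +496.894ms=4/7b
6) 5465.839ms=44/7b +496.894ms=4/7b
7) 5962.733ms=48/7b +496.894ms=4/7b
8) 6459.627ms=52/7b +496.894ms=4/7b
Σ=8b of 8 (69bpm 4/4) — PASS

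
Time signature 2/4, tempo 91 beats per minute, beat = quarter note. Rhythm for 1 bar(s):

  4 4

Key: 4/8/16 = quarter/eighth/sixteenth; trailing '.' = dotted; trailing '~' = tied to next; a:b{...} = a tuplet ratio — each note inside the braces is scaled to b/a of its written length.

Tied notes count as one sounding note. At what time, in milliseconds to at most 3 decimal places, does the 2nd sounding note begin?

note 2 onset = 1b = 659.341ms

1. 0.0ms @ 0 + 659.341ms (1)
2. 659.341ms @ 1 + 659.341ms (1)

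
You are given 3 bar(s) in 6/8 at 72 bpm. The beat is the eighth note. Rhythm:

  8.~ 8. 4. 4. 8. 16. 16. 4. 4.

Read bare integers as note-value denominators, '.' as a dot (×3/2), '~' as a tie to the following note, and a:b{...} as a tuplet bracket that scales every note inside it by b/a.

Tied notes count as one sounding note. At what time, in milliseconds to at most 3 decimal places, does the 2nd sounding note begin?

note 2 onset = 3b = 2500.0ms

1. 0.0ms @ 0 + 2500.0ms (3)
2. 2500.0ms @ 3 + 2500.0ms (3)
3. 5000.0ms @ 6 + 2500.0ms (3)
4. 7500.0ms @ 9 + 1250.0ms (3/2)
5. 8750.0ms @ 21/2 + 625.0ms (3/4)
6. 9375.0ms @ 45/4 + 625.0ms (3/4)
7. 10000.0ms @ 12 + 2500.0ms (3)
8. 12500.0ms @ 15 + 2500.0ms (3)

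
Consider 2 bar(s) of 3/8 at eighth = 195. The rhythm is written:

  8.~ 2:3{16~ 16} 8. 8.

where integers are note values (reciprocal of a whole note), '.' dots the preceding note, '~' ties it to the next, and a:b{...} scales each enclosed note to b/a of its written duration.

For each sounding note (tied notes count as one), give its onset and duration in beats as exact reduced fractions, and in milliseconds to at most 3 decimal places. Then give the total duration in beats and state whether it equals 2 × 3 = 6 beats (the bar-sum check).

1) 0.0ms=0b +923.077ms=3b
2) 923.077ms=3b +461.538ms=3/2b
3) 1384.615ms=9/2b +461.538ms=3/2b
Σ=6b of 6 (195bpm 3/8) — PASS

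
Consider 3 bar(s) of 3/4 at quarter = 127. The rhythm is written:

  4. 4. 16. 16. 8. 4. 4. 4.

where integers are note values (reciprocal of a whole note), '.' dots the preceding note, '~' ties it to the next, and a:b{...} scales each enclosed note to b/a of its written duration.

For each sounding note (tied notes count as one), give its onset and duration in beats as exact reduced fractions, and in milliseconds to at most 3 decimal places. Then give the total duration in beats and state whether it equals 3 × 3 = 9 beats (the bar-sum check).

1) 0.0ms=0b +708.661ms=3/2b
2) 708.661ms=3/2b +708.661ms=3/2b
3) 1417.323ms=3b +177.165ms=3/8b
4) 1594.488ms=27/8b +177.165ms=3/8b
5) 1771.654ms=15/4b +354.331ms=3/4b
6) 2125.984ms=9/2b +708.661ms=3/2b
7) 2834.646ms=6b +708.661ms=3/2b
8) 3543.307ms=15/2b +708.661ms=3/2b
Σ=9b of 9 (127bpm 3/4) — PASS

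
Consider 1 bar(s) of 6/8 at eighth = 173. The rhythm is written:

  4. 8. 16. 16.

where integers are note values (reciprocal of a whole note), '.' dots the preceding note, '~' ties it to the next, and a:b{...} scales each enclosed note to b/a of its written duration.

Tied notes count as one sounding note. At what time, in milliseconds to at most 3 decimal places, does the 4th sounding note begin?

1. 0.0ms @ 0 + 1040.462ms (3)
2. 1040.462ms @ 3 + 520.231ms (3/2)
3. 1560.694ms @ 9/2 + 260.116ms (3/4)
4. 1820.809ms @ 21/4 + 260.116ms (3/4)

note 4 onset = 21/4b = 1820.809ms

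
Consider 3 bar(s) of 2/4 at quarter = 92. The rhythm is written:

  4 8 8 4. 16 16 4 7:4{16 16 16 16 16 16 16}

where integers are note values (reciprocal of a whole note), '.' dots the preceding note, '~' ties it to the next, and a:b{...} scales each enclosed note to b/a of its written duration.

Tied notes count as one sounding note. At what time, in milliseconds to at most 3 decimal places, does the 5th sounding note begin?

1. 0.0ms @ 0 + 652.174ms (1)
2. 652.174ms @ 1 + 326.087ms (1/2)
3. 978.261ms @ 3/2 + 326.087ms (1/2)
4. 1304.348ms @ 2 + 978.261ms (3/2)
5. 2282.609ms @ 7/2 + 163.043ms (1/4)
6. 2445.652ms @ 15/4 + 163.043ms (1/4)
7. 2608.696ms @ 4 + 652.174ms (1)
8. 3260.87ms @ 5 + 93.168ms (1/7)
9. 3354.037ms @ 36/7 + 93.168ms (1/7)
10. 3447.205ms @ 37/7 + 93.168ms (1/7)
11. 3540.373ms @ 38/7 + 93.168ms (1/7)
12. 3633.54ms @ 39/7 + 93.168ms (1/7)
13. 3726.708ms @ 40/7 + 93.168ms (1/7)
14. 3819.876ms @ 41/7 + 93.168ms (1/7)

note 5 onset = 7/2b = 2282.609ms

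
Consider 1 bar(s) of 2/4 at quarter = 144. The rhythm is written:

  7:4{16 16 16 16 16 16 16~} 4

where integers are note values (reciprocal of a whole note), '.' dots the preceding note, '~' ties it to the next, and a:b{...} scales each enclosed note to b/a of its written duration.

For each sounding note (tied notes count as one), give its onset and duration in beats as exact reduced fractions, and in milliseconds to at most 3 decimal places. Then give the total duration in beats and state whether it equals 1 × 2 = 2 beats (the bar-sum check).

1) 0.0ms=0b +59.524ms=1/7b
2) 59.524ms=1/7b +59.524ms=1/7b
3) 119.048ms=2/7b +59.524ms=1/7b
4) 178.571ms=3/7b +59.524ms=1/7b
5) 238.095ms=4/7b +59.524ms=1/7b
6) 297.619ms=5/7b +59.524ms=1/7b
7) 357.143ms=6/7b +476.19ms=8/7b
Σ=2b of 2 (144bpm 2/4) — PASS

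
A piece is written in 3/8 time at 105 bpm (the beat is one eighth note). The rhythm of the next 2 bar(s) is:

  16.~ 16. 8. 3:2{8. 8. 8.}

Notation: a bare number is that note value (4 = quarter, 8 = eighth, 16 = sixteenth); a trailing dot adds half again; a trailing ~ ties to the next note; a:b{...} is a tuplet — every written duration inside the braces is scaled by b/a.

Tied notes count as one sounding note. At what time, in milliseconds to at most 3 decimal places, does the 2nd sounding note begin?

1. 0.0ms @ 0 + 857.143ms (3/2)
2. 857.143ms @ 3/2 + 857.143ms (3/2)
3. 1714.286ms @ 3 + 571.429ms (1)
4. 2285.714ms @ 4 + 571.429ms (1)
5. 2857.143ms @ 5 + 571.429ms (1)

note 2 onset = 3/2b = 857.143ms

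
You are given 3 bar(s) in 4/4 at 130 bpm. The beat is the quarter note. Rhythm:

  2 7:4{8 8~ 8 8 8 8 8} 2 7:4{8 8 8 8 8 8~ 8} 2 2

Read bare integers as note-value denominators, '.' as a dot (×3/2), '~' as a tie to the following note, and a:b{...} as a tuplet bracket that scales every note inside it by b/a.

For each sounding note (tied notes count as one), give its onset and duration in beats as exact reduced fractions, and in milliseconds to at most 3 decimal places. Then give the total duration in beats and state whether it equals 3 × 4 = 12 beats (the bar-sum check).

1) 0.0ms=0b +923.077ms=2b
2) 923.077ms=2b +131.868ms=2/7b
3) 1054.945ms=16/7b +263.736ms=4/7b
4) 1318.681ms=20/7b +131.868ms=2/7b
5) 1450.549ms=22/7b +131.868ms=2/7b
6) 1582.418ms=24/7b +131.868ms=2/7b
7) 1714.286ms=26/7b +131.868ms=2/7b
8) 1846.154ms=4b +923.077ms=2b
9) 2769.231ms=6b +131.868ms=2/7b
10) 2901.099ms=44/7b +131.868ms=2/7b
11) 3032.967ms=46/7b +131.868ms=2/7b
12) 3164.835ms=48/7b +131.868ms=2/7b
13) 3296.703ms=50/7b +131.868ms=2/7b
14) 3428.571ms=52/7b +263.736ms=4/7b
15) 3692.308ms=8b +923.077ms=2b
16) 4615.385ms=10b +923.077ms=2b
Σ=12b of 12 (130bpm 4/4) — PASS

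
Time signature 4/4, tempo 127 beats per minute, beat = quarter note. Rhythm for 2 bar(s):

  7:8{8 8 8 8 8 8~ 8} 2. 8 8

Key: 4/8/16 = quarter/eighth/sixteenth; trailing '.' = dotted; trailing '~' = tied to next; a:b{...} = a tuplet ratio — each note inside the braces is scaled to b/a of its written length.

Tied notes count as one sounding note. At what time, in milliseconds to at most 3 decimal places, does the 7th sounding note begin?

1. 0.0ms @ 0 + 269.966ms (4/7)
2. 269.966ms @ 4/7 + 269.966ms (4/7)
3. 539.933ms @ 8/7 + 269.966ms (4/7)
4. 809.899ms @ 12/7 + 269.966ms (4/7)
5. 1079.865ms @ 16/7 + 269.966ms (4/7)
6. 1349.831ms @ 20/7 + 539.933ms (8/7)
7. 1889.764ms @ 4 + 1417.323ms (3)
8. 3307.087ms @ 7 + 236.22ms (1/2)
9. 3543.307ms @ 15/2 + 236.22ms (1/2)

note 7 onset = 4b = 1889.764ms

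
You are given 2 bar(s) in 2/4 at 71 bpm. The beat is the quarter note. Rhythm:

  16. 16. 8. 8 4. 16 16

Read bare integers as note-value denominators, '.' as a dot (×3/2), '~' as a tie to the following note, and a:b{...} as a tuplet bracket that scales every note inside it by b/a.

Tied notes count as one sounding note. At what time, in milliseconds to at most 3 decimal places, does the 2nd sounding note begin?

note 2 onset = 3/8b = 316.901ms

1. 0.0ms @ 0 + 316.901ms (3/8)
2. 316.901ms @ 3/8 + 316.901ms (3/8)
3. 633.803ms @ 3/4 + 633.803ms (3/4)
4. 1267.606ms @ 3/2 + 422.535ms (1/2)
5. 1690.141ms @ 2 + 1267.606ms (3/2)
6. 2957.746ms @ 7/2 + 211.268ms (1/4)
7. 3169.014ms @ 15/4 + 211.268ms (1/4)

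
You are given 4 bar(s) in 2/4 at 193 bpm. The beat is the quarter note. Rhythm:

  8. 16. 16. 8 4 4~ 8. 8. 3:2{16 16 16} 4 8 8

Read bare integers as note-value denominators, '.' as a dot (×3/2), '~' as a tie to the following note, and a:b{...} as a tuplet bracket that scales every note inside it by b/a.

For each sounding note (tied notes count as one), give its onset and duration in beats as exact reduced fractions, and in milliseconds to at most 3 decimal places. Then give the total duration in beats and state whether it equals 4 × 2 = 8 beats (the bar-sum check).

1) 0.0ms=0b +233.161ms=3/4b
2) 233.161ms=3/4b +116.58ms=3/8b
3) 349.741ms=9/8b +116.58ms=3/8b
4) 466.321ms=3/2b +155.44ms=1/2b
5) 621.762ms=2b +310.881ms=1b
6) 932.642ms=3b +544.041ms=7/4b
7) 1476.684ms=19/4b +233.161ms=3/4b
8) 1709.845ms=11/2b +51.813ms=1/6b
9) 1761.658ms=17/3b +51.813ms=1/6b
10) 1813.472ms=35/6b +51.813ms=1/6b
11) 1865.285ms=6b +310.881ms=1b
12) 2176.166ms=7b +155.44ms=1/2b
13) 2331.606ms=15/2b +155.44ms=1/2b
Σ=8b of 8 (193bpm 2/4) — PASS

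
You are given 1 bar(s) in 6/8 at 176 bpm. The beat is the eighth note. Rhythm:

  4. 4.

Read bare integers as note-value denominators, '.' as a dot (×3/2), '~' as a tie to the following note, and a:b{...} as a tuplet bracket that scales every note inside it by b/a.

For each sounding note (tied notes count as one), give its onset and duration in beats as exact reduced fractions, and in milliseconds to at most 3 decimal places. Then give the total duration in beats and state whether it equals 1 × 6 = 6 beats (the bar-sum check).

1) 0.0ms=0b +1022.727ms=3b
2) 1022.727ms=3b +1022.727ms=3b
Σ=6b of 6 (176bpm 6/8) — PASS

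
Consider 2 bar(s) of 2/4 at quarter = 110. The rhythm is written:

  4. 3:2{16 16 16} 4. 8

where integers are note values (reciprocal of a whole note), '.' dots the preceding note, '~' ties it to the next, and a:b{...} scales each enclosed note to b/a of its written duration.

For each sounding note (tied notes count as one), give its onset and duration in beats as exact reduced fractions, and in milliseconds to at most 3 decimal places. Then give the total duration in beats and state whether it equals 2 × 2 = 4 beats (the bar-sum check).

1) 0.0ms=0b +818.182ms=3/2b
2) 818.182ms=3/2b +90.909ms=1/6b
3) 909.091ms=5/3b +90.909ms=1/6b
4) 1000.0ms=11/6b +90.909ms=1/6b
5) 1090.909ms=2b +818.182ms=3/2b
6) 1909.091ms=7/2b +272.727ms=1/2b
Σ=4b of 4 (110bpm 2/4) — PASS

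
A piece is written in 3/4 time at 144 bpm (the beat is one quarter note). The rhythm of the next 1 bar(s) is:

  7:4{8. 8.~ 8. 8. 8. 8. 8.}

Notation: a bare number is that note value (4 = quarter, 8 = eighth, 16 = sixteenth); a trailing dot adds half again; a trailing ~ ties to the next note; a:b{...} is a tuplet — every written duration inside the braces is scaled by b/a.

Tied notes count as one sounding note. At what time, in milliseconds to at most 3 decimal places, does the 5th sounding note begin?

note 5 onset = 15/7b = 892.857ms

1. 0.0ms @ 0 + 178.571ms (3/7)
2. 178.571ms @ 3/7 + 357.143ms (6/7)
3. 535.714ms @ 9/7 + 178.571ms (3/7)
4. 714.286ms @ 12/7 + 178.571ms (3/7)
5. 892.857ms @ 15/7 + 178.571ms (3/7)
6. 1071.429ms @ 18/7 + 178.571ms (3/7)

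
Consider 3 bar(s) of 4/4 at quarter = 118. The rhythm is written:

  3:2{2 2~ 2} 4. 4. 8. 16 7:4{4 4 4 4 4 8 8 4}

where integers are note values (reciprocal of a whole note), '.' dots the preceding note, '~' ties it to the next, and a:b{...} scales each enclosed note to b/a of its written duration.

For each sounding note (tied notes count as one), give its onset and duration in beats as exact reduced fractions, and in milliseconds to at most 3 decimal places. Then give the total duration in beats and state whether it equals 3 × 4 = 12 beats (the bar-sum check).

1) 0.0ms=0b +677.966ms=4/3b
2) 677.966ms=4/3b +1355.932ms=8/3b
3) 2033.898ms=4b +762.712ms=3/2b
4) 2796.61ms=11/2b +762.712ms=3/2b
5) 3559.322ms=7b +381.356ms=3/4b
6) 3940.678ms=31/4b +127.119ms=1/4b
7) 4067.797ms=8b +290.557ms=4/7b
8) 4358.354ms=60/7b +290.557ms=4/7b
9) 4648.91ms=64/7b +290.557ms=4/7b
10) 4939.467ms=68/7b +290.557ms=4/7b
11) 5230.024ms=72/7b +290.557ms=4/7b
12) 5520.581ms=76/7b +145.278ms=2/7b
13) 5665.86ms=78/7b +145.278ms=2/7b
14) 5811.138ms=80/7b +290.557ms=4/7b
Σ=12b of 12 (118bpm 4/4) — PASS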